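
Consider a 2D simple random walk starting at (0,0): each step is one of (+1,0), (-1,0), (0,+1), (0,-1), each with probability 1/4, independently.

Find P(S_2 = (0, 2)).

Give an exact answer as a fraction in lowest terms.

Answer: 1/16

Derivation:
Let h be the number of horizontal steps (so 2-h are vertical). To end at (0,2) need (h+0)/2 right-steps and ((2-h)+2)/2 up-steps.
Sum over h with 0 ≤ h ≤ 0, h ≡ 0 (mod 2), 2-h ≡ 0 (mod 2):
h=0: C(2,0)·C(0,0)·C(2,2) = 1·1·1 = 1
Total favorable: 1
Total paths: 4^2 = 16
P = 1/16 = 1/16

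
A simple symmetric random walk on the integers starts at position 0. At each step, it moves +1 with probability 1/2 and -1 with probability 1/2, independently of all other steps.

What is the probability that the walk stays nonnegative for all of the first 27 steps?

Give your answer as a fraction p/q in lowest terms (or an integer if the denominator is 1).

Answer: 5014575/33554432

Derivation:
Let f(t,s) = #length-t paths at position s with S_1..S_t all ≥ 0.
f(t,s) = f(t-1,s-1) + f(t-1,s+1) for s ≥ 0; f(t,s) = 0 for s < 0.
t=0: f(0,0)=1
t=1: f(1,1)=1
t=2: f(2,0)=1 f(2,2)=1
t=3: f(3,1)=2 f(3,3)=1
t=4: f(4,0)=2 f(4,2)=3 f(4,4)=1
t=5: f(5,1)=5 f(5,3)=4 f(5,5)=1
t=6: f(6,0)=5 f(6,2)=9 f(6,4)=5 f(6,6)=1
t=7: f(7,1)=14 f(7,3)=14 f(7,5)=6 f(7,7)=1
t=8: f(8,0)=14 f(8,2)=28 f(8,4)=20 f(8,6)=7 f(8,8)=1
t=9: f(9,1)=42 f(9,3)=48 f(9,5)=27 f(9,7)=8 f(9,9)=1
t=10: f(10,0)=42 f(10,2)=90 f(10,4)=75 f(10,6)=35 f(10,8)=9 f(10,10)=1
t=11: f(11,1)=132 f(11,3)=165 f(11,5)=110 f(11,7)=44 f(11,9)=10 f(11,11)=1
t=12: f(12,0)=132 f(12,2)=297 f(12,4)=275 f(12,6)=154 f(12,8)=54 f(12,10)=11 f(12,12)=1
t=13: f(13,1)=429 f(13,3)=572 f(13,5)=429 f(13,7)=208 f(13,9)=65 f(13,11)=12 f(13,13)=1
t=14: f(14,0)=429 f(14,2)=1001 f(14,4)=1001 f(14,6)=637 f(14,8)=273 f(14,10)=77 f(14,12)=13 f(14,14)=1
t=15: f(15,1)=1430 f(15,3)=2002 f(15,5)=1638 f(15,7)=910 f(15,9)=350 f(15,11)=90 f(15,13)=14 f(15,15)=1
t=16: f(16,0)=1430 f(16,2)=3432 f(16,4)=3640 f(16,6)=2548 f(16,8)=1260 f(16,10)=440 f(16,12)=104 f(16,14)=15 f(16,16)=1
t=17: f(17,1)=4862 f(17,3)=7072 f(17,5)=6188 f(17,7)=3808 f(17,9)=1700 f(17,11)=544 f(17,13)=119 f(17,15)=16 f(17,17)=1
t=18: f(18,0)=4862 f(18,2)=11934 f(18,4)=13260 f(18,6)=9996 f(18,8)=5508 f(18,10)=2244 f(18,12)=663 f(18,14)=135 f(18,16)=17 f(18,18)=1
t=19: f(19,1)=16796 f(19,3)=25194 f(19,5)=23256 f(19,7)=15504 f(19,9)=7752 f(19,11)=2907 f(19,13)=798 f(19,15)=152 f(19,17)=18 f(19,19)=1
t=20: f(20,0)=16796 f(20,2)=41990 f(20,4)=48450 f(20,6)=38760 f(20,8)=23256 f(20,10)=10659 f(20,12)=3705 f(20,14)=950 f(20,16)=170 f(20,18)=19 f(20,20)=1
t=21: f(21,1)=58786 f(21,3)=90440 f(21,5)=87210 f(21,7)=62016 f(21,9)=33915 f(21,11)=14364 f(21,13)=4655 f(21,15)=1120 f(21,17)=189 f(21,19)=20 f(21,21)=1
t=22: f(22,0)=58786 f(22,2)=149226 f(22,4)=177650 f(22,6)=149226 f(22,8)=95931 f(22,10)=48279 f(22,12)=19019 f(22,14)=5775 f(22,16)=1309 f(22,18)=209 f(22,20)=21 f(22,22)=1
t=23: f(23,1)=208012 f(23,3)=326876 f(23,5)=326876 f(23,7)=245157 f(23,9)=144210 f(23,11)=67298 f(23,13)=24794 f(23,15)=7084 f(23,17)=1518 f(23,19)=230 f(23,21)=22 f(23,23)=1
t=24: f(24,0)=208012 f(24,2)=534888 f(24,4)=653752 f(24,6)=572033 f(24,8)=389367 f(24,10)=211508 f(24,12)=92092 f(24,14)=31878 f(24,16)=8602 f(24,18)=1748 f(24,20)=252 f(24,22)=23 f(24,24)=1
t=25: f(25,1)=742900 f(25,3)=1188640 f(25,5)=1225785 f(25,7)=961400 f(25,9)=600875 f(25,11)=303600 f(25,13)=123970 f(25,15)=40480 f(25,17)=10350 f(25,19)=2000 f(25,21)=275 f(25,23)=24 f(25,25)=1
t=26: f(26,0)=742900 f(26,2)=1931540 f(26,4)=2414425 f(26,6)=2187185 f(26,8)=1562275 f(26,10)=904475 f(26,12)=427570 f(26,14)=164450 f(26,16)=50830 f(26,18)=12350 f(26,20)=2275 f(26,22)=299 f(26,24)=25 f(26,26)=1
t=27: f(27,1)=2674440 f(27,3)=4345965 f(27,5)=4601610 f(27,7)=3749460 f(27,9)=2466750 f(27,11)=1332045 f(27,13)=592020 f(27,15)=215280 f(27,17)=63180 f(27,19)=14625 f(27,21)=2574 f(27,23)=324 f(27,25)=26 f(27,27)=1
Σ_s f(27,s) = 20058300
P = 20058300/134217728 = 5014575/33554432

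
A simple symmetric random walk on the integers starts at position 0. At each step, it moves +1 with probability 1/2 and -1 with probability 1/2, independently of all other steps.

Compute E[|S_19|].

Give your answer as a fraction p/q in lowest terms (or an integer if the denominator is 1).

Answer: 230945/65536

Derivation:
S_19 takes values m ≡ 1 (mod 2) with |m| ≤ 19; P(S_19=m) = C(19,(19+m)/2)/2^19.
Total paths: 2^19 = 524288
Distribution: P(S=-19)=1/524288, P(S=-17)=19/524288, P(S=-15)=171/524288, P(S=-13)=969/524288, P(S=-11)=3876/524288, P(S=-9)=11628/524288, P(S=-7)=27132/524288, P(S=-5)=50388/524288, P(S=-3)=75582/524288, P(S=-1)=92378/524288, P(S=1)=92378/524288, P(S=3)=75582/524288, P(S=5)=50388/524288, P(S=7)=27132/524288, P(S=9)=11628/524288, P(S=11)=3876/524288, P(S=13)=969/524288, P(S=15)=171/524288, P(S=17)=19/524288, P(S=19)=1/524288
E[|S_19|] = Σ_m |m|·P(S_19=m) = 1847560/524288 = 230945/65536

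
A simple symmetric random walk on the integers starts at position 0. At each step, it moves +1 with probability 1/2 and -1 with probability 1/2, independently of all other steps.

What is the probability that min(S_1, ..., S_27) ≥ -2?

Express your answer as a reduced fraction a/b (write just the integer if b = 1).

Answer: 14375115/33554432

Derivation:
Let f(t,s) = #length-t paths at position s with S_1..S_t all ≥ -2.
f(t,s) = f(t-1,s-1) + f(t-1,s+1) for s ≥ -2; f(t,s) = 0 for s < -2.
t=0: f(0,0)=1
t=1: f(1,-1)=1 f(1,1)=1
t=2: f(2,-2)=1 f(2,0)=2 f(2,2)=1
t=3: f(3,-1)=3 f(3,1)=3 f(3,3)=1
t=4: f(4,-2)=3 f(4,0)=6 f(4,2)=4 f(4,4)=1
t=5: f(5,-1)=9 f(5,1)=10 f(5,3)=5 f(5,5)=1
t=6: f(6,-2)=9 f(6,0)=19 f(6,2)=15 f(6,4)=6 f(6,6)=1
t=7: f(7,-1)=28 f(7,1)=34 f(7,3)=21 f(7,5)=7 f(7,7)=1
t=8: f(8,-2)=28 f(8,0)=62 f(8,2)=55 f(8,4)=28 f(8,6)=8 f(8,8)=1
t=9: f(9,-1)=90 f(9,1)=117 f(9,3)=83 f(9,5)=36 f(9,7)=9 f(9,9)=1
t=10: f(10,-2)=90 f(10,0)=207 f(10,2)=200 f(10,4)=119 f(10,6)=45 f(10,8)=10 f(10,10)=1
t=11: f(11,-1)=297 f(11,1)=407 f(11,3)=319 f(11,5)=164 f(11,7)=55 f(11,9)=11 f(11,11)=1
t=12: f(12,-2)=297 f(12,0)=704 f(12,2)=726 f(12,4)=483 f(12,6)=219 f(12,8)=66 f(12,10)=12 f(12,12)=1
t=13: f(13,-1)=1001 f(13,1)=1430 f(13,3)=1209 f(13,5)=702 f(13,7)=285 f(13,9)=78 f(13,11)=13 f(13,13)=1
t=14: f(14,-2)=1001 f(14,0)=2431 f(14,2)=2639 f(14,4)=1911 f(14,6)=987 f(14,8)=363 f(14,10)=91 f(14,12)=14 f(14,14)=1
t=15: f(15,-1)=3432 f(15,1)=5070 f(15,3)=4550 f(15,5)=2898 f(15,7)=1350 f(15,9)=454 f(15,11)=105 f(15,13)=15 f(15,15)=1
t=16: f(16,-2)=3432 f(16,0)=8502 f(16,2)=9620 f(16,4)=7448 f(16,6)=4248 f(16,8)=1804 f(16,10)=559 f(16,12)=120 f(16,14)=16 f(16,16)=1
t=17: f(17,-1)=11934 f(17,1)=18122 f(17,3)=17068 f(17,5)=11696 f(17,7)=6052 f(17,9)=2363 f(17,11)=679 f(17,13)=136 f(17,15)=17 f(17,17)=1
t=18: f(18,-2)=11934 f(18,0)=30056 f(18,2)=35190 f(18,4)=28764 f(18,6)=17748 f(18,8)=8415 f(18,10)=3042 f(18,12)=815 f(18,14)=153 f(18,16)=18 f(18,18)=1
t=19: f(19,-1)=41990 f(19,1)=65246 f(19,3)=63954 f(19,5)=46512 f(19,7)=26163 f(19,9)=11457 f(19,11)=3857 f(19,13)=968 f(19,15)=171 f(19,17)=19 f(19,19)=1
t=20: f(20,-2)=41990 f(20,0)=107236 f(20,2)=129200 f(20,4)=110466 f(20,6)=72675 f(20,8)=37620 f(20,10)=15314 f(20,12)=4825 f(20,14)=1139 f(20,16)=190 f(20,18)=20 f(20,20)=1
t=21: f(21,-1)=149226 f(21,1)=236436 f(21,3)=239666 f(21,5)=183141 f(21,7)=110295 f(21,9)=52934 f(21,11)=20139 f(21,13)=5964 f(21,15)=1329 f(21,17)=210 f(21,19)=21 f(21,21)=1
t=22: f(22,-2)=149226 f(22,0)=385662 f(22,2)=476102 f(22,4)=422807 f(22,6)=293436 f(22,8)=163229 f(22,10)=73073 f(22,12)=26103 f(22,14)=7293 f(22,16)=1539 f(22,18)=231 f(22,20)=22 f(22,22)=1
t=23: f(23,-1)=534888 f(23,1)=861764 f(23,3)=898909 f(23,5)=716243 f(23,7)=456665 f(23,9)=236302 f(23,11)=99176 f(23,13)=33396 f(23,15)=8832 f(23,17)=1770 f(23,19)=253 f(23,21)=23 f(23,23)=1
t=24: f(24,-2)=534888 f(24,0)=1396652 f(24,2)=1760673 f(24,4)=1615152 f(24,6)=1172908 f(24,8)=692967 f(24,10)=335478 f(24,12)=132572 f(24,14)=42228 f(24,16)=10602 f(24,18)=2023 f(24,20)=276 f(24,22)=24 f(24,24)=1
t=25: f(25,-1)=1931540 f(25,1)=3157325 f(25,3)=3375825 f(25,5)=2788060 f(25,7)=1865875 f(25,9)=1028445 f(25,11)=468050 f(25,13)=174800 f(25,15)=52830 f(25,17)=12625 f(25,19)=2299 f(25,21)=300 f(25,23)=25 f(25,25)=1
t=26: f(26,-2)=1931540 f(26,0)=5088865 f(26,2)=6533150 f(26,4)=6163885 f(26,6)=4653935 f(26,8)=2894320 f(26,10)=1496495 f(26,12)=642850 f(26,14)=227630 f(26,16)=65455 f(26,18)=14924 f(26,20)=2599 f(26,22)=325 f(26,24)=26 f(26,26)=1
t=27: f(27,-1)=7020405 f(27,1)=11622015 f(27,3)=12697035 f(27,5)=10817820 f(27,7)=7548255 f(27,9)=4390815 f(27,11)=2139345 f(27,13)=870480 f(27,15)=293085 f(27,17)=80379 f(27,19)=17523 f(27,21)=2924 f(27,23)=351 f(27,25)=27 f(27,27)=1
Σ_s f(27,s) = 57500460
P = 57500460/134217728 = 14375115/33554432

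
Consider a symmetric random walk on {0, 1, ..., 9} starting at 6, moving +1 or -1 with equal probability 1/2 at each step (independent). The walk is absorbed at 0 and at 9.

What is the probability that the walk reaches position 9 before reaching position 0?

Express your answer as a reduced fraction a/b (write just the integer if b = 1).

Symmetric walk (p = 1/2): the harmonic-function argument gives P(hit 9 before 0 | start at 6) = a/N.
P = 6/9 = 2/3

Answer: 2/3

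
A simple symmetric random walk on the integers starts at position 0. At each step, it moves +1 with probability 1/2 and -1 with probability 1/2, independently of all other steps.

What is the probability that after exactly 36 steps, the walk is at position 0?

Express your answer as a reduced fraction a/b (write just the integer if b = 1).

Answer: 2268783825/17179869184

Derivation:
To return to 0 after 36 steps: need exactly 18 steps of +1 and 18 of -1.
Favorable paths: C(36,18) = 9075135300
Total paths: 2^36 = 68719476736
P = 9075135300/68719476736 = 2268783825/17179869184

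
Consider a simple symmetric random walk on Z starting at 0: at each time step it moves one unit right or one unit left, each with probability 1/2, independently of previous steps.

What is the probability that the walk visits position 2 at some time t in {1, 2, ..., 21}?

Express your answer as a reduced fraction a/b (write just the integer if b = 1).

Count via complement. Let g(t,s) = #length-t paths at position s with S_1..S_t all ≠ 2.
g(t,s) = g(t-1,s-1) + g(t-1,s+1) for s ≠ 2; g(t,2) = 0.
t=0: g(0,0)=1
t=1: g(1,-1)=1 g(1,1)=1
t=2: g(2,-2)=1 g(2,0)=2
t=3: g(3,-3)=1 g(3,-1)=3 g(3,1)=2
t=4: g(4,-4)=1 g(4,-2)=4 g(4,0)=5
t=5: g(5,-5)=1 g(5,-3)=5 g(5,-1)=9 g(5,1)=5
t=6: g(6,-6)=1 g(6,-4)=6 g(6,-2)=14 g(6,0)=14
t=7: g(7,-7)=1 g(7,-5)=7 g(7,-3)=20 g(7,-1)=28 g(7,1)=14
t=8: g(8,-8)=1 g(8,-6)=8 g(8,-4)=27 g(8,-2)=48 g(8,0)=42
t=9: g(9,-9)=1 g(9,-7)=9 g(9,-5)=35 g(9,-3)=75 g(9,-1)=90 g(9,1)=42
t=10: g(10,-10)=1 g(10,-8)=10 g(10,-6)=44 g(10,-4)=110 g(10,-2)=165 g(10,0)=132
t=11: g(11,-11)=1 g(11,-9)=11 g(11,-7)=54 g(11,-5)=154 g(11,-3)=275 g(11,-1)=297 g(11,1)=132
t=12: g(12,-12)=1 g(12,-10)=12 g(12,-8)=65 g(12,-6)=208 g(12,-4)=429 g(12,-2)=572 g(12,0)=429
t=13: g(13,-13)=1 g(13,-11)=13 g(13,-9)=77 g(13,-7)=273 g(13,-5)=637 g(13,-3)=1001 g(13,-1)=1001 g(13,1)=429
t=14: g(14,-14)=1 g(14,-12)=14 g(14,-10)=90 g(14,-8)=350 g(14,-6)=910 g(14,-4)=1638 g(14,-2)=2002 g(14,0)=1430
t=15: g(15,-15)=1 g(15,-13)=15 g(15,-11)=104 g(15,-9)=440 g(15,-7)=1260 g(15,-5)=2548 g(15,-3)=3640 g(15,-1)=3432 g(15,1)=1430
t=16: g(16,-16)=1 g(16,-14)=16 g(16,-12)=119 g(16,-10)=544 g(16,-8)=1700 g(16,-6)=3808 g(16,-4)=6188 g(16,-2)=7072 g(16,0)=4862
t=17: g(17,-17)=1 g(17,-15)=17 g(17,-13)=135 g(17,-11)=663 g(17,-9)=2244 g(17,-7)=5508 g(17,-5)=9996 g(17,-3)=13260 g(17,-1)=11934 g(17,1)=4862
t=18: g(18,-18)=1 g(18,-16)=18 g(18,-14)=152 g(18,-12)=798 g(18,-10)=2907 g(18,-8)=7752 g(18,-6)=15504 g(18,-4)=23256 g(18,-2)=25194 g(18,0)=16796
t=19: g(19,-19)=1 g(19,-17)=19 g(19,-15)=170 g(19,-13)=950 g(19,-11)=3705 g(19,-9)=10659 g(19,-7)=23256 g(19,-5)=38760 g(19,-3)=48450 g(19,-1)=41990 g(19,1)=16796
t=20: g(20,-20)=1 g(20,-18)=20 g(20,-16)=189 g(20,-14)=1120 g(20,-12)=4655 g(20,-10)=14364 g(20,-8)=33915 g(20,-6)=62016 g(20,-4)=87210 g(20,-2)=90440 g(20,0)=58786
t=21: g(21,-21)=1 g(21,-19)=21 g(21,-17)=209 g(21,-15)=1309 g(21,-13)=5775 g(21,-11)=19019 g(21,-9)=48279 g(21,-7)=95931 g(21,-5)=149226 g(21,-3)=177650 g(21,-1)=149226 g(21,1)=58786
Paths never hitting 2: Σ_s g(21,s) = 705432
Paths hitting 2: 2^21 - 705432 = 1391720
P = 1391720/2097152 = 173965/262144

Answer: 173965/262144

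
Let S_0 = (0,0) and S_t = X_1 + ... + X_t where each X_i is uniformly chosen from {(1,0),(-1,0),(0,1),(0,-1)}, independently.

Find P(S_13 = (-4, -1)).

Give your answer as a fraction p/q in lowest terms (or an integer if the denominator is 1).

Answer: 920205/67108864

Derivation:
Let h be the number of horizontal steps (so 13-h are vertical). To end at (-4,-1) need (h-4)/2 right-steps and ((13-h)-1)/2 up-steps.
Sum over h with 4 ≤ h ≤ 12, h ≡ 0 (mod 2), 13-h ≡ 1 (mod 2):
h=4: C(13,4)·C(4,0)·C(9,4) = 715·1·126 = 90090
h=6: C(13,6)·C(6,1)·C(7,3) = 1716·6·35 = 360360
h=8: C(13,8)·C(8,2)·C(5,2) = 1287·28·10 = 360360
h=10: C(13,10)·C(10,3)·C(3,1) = 286·120·3 = 102960
h=12: C(13,12)·C(12,4)·C(1,0) = 13·495·1 = 6435
Total favorable: 920205
Total paths: 4^13 = 67108864
P = 920205/67108864 = 920205/67108864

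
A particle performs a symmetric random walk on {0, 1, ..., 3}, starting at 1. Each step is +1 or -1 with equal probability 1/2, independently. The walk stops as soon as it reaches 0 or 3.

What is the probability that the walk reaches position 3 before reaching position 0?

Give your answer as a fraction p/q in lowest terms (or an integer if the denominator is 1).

Answer: 1/3

Derivation:
Symmetric walk (p = 1/2): the harmonic-function argument gives P(hit 3 before 0 | start at 1) = a/N.
P = 1/3 = 1/3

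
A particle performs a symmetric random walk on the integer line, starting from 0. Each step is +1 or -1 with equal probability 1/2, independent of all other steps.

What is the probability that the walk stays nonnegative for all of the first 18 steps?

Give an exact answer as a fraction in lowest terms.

Answer: 12155/65536

Derivation:
Let f(t,s) = #length-t paths at position s with S_1..S_t all ≥ 0.
f(t,s) = f(t-1,s-1) + f(t-1,s+1) for s ≥ 0; f(t,s) = 0 for s < 0.
t=0: f(0,0)=1
t=1: f(1,1)=1
t=2: f(2,0)=1 f(2,2)=1
t=3: f(3,1)=2 f(3,3)=1
t=4: f(4,0)=2 f(4,2)=3 f(4,4)=1
t=5: f(5,1)=5 f(5,3)=4 f(5,5)=1
t=6: f(6,0)=5 f(6,2)=9 f(6,4)=5 f(6,6)=1
t=7: f(7,1)=14 f(7,3)=14 f(7,5)=6 f(7,7)=1
t=8: f(8,0)=14 f(8,2)=28 f(8,4)=20 f(8,6)=7 f(8,8)=1
t=9: f(9,1)=42 f(9,3)=48 f(9,5)=27 f(9,7)=8 f(9,9)=1
t=10: f(10,0)=42 f(10,2)=90 f(10,4)=75 f(10,6)=35 f(10,8)=9 f(10,10)=1
t=11: f(11,1)=132 f(11,3)=165 f(11,5)=110 f(11,7)=44 f(11,9)=10 f(11,11)=1
t=12: f(12,0)=132 f(12,2)=297 f(12,4)=275 f(12,6)=154 f(12,8)=54 f(12,10)=11 f(12,12)=1
t=13: f(13,1)=429 f(13,3)=572 f(13,5)=429 f(13,7)=208 f(13,9)=65 f(13,11)=12 f(13,13)=1
t=14: f(14,0)=429 f(14,2)=1001 f(14,4)=1001 f(14,6)=637 f(14,8)=273 f(14,10)=77 f(14,12)=13 f(14,14)=1
t=15: f(15,1)=1430 f(15,3)=2002 f(15,5)=1638 f(15,7)=910 f(15,9)=350 f(15,11)=90 f(15,13)=14 f(15,15)=1
t=16: f(16,0)=1430 f(16,2)=3432 f(16,4)=3640 f(16,6)=2548 f(16,8)=1260 f(16,10)=440 f(16,12)=104 f(16,14)=15 f(16,16)=1
t=17: f(17,1)=4862 f(17,3)=7072 f(17,5)=6188 f(17,7)=3808 f(17,9)=1700 f(17,11)=544 f(17,13)=119 f(17,15)=16 f(17,17)=1
t=18: f(18,0)=4862 f(18,2)=11934 f(18,4)=13260 f(18,6)=9996 f(18,8)=5508 f(18,10)=2244 f(18,12)=663 f(18,14)=135 f(18,16)=17 f(18,18)=1
Σ_s f(18,s) = 48620
P = 48620/262144 = 12155/65536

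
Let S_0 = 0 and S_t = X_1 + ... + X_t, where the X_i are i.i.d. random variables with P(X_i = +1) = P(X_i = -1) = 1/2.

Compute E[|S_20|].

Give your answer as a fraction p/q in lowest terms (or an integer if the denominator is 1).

Answer: 230945/65536

Derivation:
S_20 takes values m ≡ 0 (mod 2) with |m| ≤ 20; P(S_20=m) = C(20,(20+m)/2)/2^20.
Total paths: 2^20 = 1048576
Distribution: P(S=-20)=1/1048576, P(S=-18)=20/1048576, P(S=-16)=190/1048576, P(S=-14)=1140/1048576, P(S=-12)=4845/1048576, P(S=-10)=15504/1048576, P(S=-8)=38760/1048576, P(S=-6)=77520/1048576, P(S=-4)=125970/1048576, P(S=-2)=167960/1048576, P(S=0)=184756/1048576, P(S=2)=167960/1048576, P(S=4)=125970/1048576, P(S=6)=77520/1048576, P(S=8)=38760/1048576, P(S=10)=15504/1048576, P(S=12)=4845/1048576, P(S=14)=1140/1048576, P(S=16)=190/1048576, P(S=18)=20/1048576, P(S=20)=1/1048576
E[|S_20|] = Σ_m |m|·P(S_20=m) = 3695120/1048576 = 230945/65536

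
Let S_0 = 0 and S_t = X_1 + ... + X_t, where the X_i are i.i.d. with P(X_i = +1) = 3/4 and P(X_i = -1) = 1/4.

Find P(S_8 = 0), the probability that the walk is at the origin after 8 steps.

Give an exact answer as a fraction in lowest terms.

Answer: 2835/32768

Derivation:
To be at 0 after 8 steps: need exactly 4 steps of +1 and 4 of -1.
Number of such sequences: C(8,4) = 70
Each has probability (3/4)^4 · (1/4)^4 = 81/65536
P = 70 · 81/65536 = 2835/32768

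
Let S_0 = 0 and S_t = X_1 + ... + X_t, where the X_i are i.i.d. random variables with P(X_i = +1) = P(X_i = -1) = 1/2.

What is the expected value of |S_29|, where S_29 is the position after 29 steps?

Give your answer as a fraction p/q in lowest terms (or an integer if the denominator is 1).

Answer: 145422675/33554432

Derivation:
S_29 takes values m ≡ 1 (mod 2) with |m| ≤ 29; P(S_29=m) = C(29,(29+m)/2)/2^29.
Total paths: 2^29 = 536870912
Distribution: P(S=-29)=1/536870912, P(S=-27)=29/536870912, P(S=-25)=406/536870912, P(S=-23)=3654/536870912, P(S=-21)=23751/536870912, P(S=-19)=118755/536870912, P(S=-17)=475020/536870912, P(S=-15)=1560780/536870912, P(S=-13)=4292145/536870912, P(S=-11)=10015005/536870912, P(S=-9)=20030010/536870912, P(S=-7)=34597290/536870912, P(S=-5)=51895935/536870912, P(S=-3)=67863915/536870912, P(S=-1)=77558760/536870912, P(S=1)=77558760/536870912, P(S=3)=67863915/536870912, P(S=5)=51895935/536870912, P(S=7)=34597290/536870912, P(S=9)=20030010/536870912, P(S=11)=10015005/536870912, P(S=13)=4292145/536870912, P(S=15)=1560780/536870912, P(S=17)=475020/536870912, P(S=19)=118755/536870912, P(S=21)=23751/536870912, P(S=23)=3654/536870912, P(S=25)=406/536870912, P(S=27)=29/536870912, P(S=29)=1/536870912
E[|S_29|] = Σ_m |m|·P(S_29=m) = 2326762800/536870912 = 145422675/33554432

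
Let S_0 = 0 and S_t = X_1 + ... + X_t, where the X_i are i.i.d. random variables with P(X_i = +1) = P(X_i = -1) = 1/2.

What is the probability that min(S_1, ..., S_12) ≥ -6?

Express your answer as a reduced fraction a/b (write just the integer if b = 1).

Let f(t,s) = #length-t paths at position s with S_1..S_t all ≥ -6.
f(t,s) = f(t-1,s-1) + f(t-1,s+1) for s ≥ -6; f(t,s) = 0 for s < -6.
t=0: f(0,0)=1
t=1: f(1,-1)=1 f(1,1)=1
t=2: f(2,-2)=1 f(2,0)=2 f(2,2)=1
t=3: f(3,-3)=1 f(3,-1)=3 f(3,1)=3 f(3,3)=1
t=4: f(4,-4)=1 f(4,-2)=4 f(4,0)=6 f(4,2)=4 f(4,4)=1
t=5: f(5,-5)=1 f(5,-3)=5 f(5,-1)=10 f(5,1)=10 f(5,3)=5 f(5,5)=1
t=6: f(6,-6)=1 f(6,-4)=6 f(6,-2)=15 f(6,0)=20 f(6,2)=15 f(6,4)=6 f(6,6)=1
t=7: f(7,-5)=7 f(7,-3)=21 f(7,-1)=35 f(7,1)=35 f(7,3)=21 f(7,5)=7 f(7,7)=1
t=8: f(8,-6)=7 f(8,-4)=28 f(8,-2)=56 f(8,0)=70 f(8,2)=56 f(8,4)=28 f(8,6)=8 f(8,8)=1
t=9: f(9,-5)=35 f(9,-3)=84 f(9,-1)=126 f(9,1)=126 f(9,3)=84 f(9,5)=36 f(9,7)=9 f(9,9)=1
t=10: f(10,-6)=35 f(10,-4)=119 f(10,-2)=210 f(10,0)=252 f(10,2)=210 f(10,4)=120 f(10,6)=45 f(10,8)=10 f(10,10)=1
t=11: f(11,-5)=154 f(11,-3)=329 f(11,-1)=462 f(11,1)=462 f(11,3)=330 f(11,5)=165 f(11,7)=55 f(11,9)=11 f(11,11)=1
t=12: f(12,-6)=154 f(12,-4)=483 f(12,-2)=791 f(12,0)=924 f(12,2)=792 f(12,4)=495 f(12,6)=220 f(12,8)=66 f(12,10)=12 f(12,12)=1
Σ_s f(12,s) = 3938
P = 3938/4096 = 1969/2048

Answer: 1969/2048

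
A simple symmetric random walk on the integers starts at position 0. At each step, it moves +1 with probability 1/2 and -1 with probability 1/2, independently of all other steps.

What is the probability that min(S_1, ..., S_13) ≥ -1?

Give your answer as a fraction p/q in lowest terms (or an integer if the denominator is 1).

Answer: 429/1024

Derivation:
Let f(t,s) = #length-t paths at position s with S_1..S_t all ≥ -1.
f(t,s) = f(t-1,s-1) + f(t-1,s+1) for s ≥ -1; f(t,s) = 0 for s < -1.
t=0: f(0,0)=1
t=1: f(1,-1)=1 f(1,1)=1
t=2: f(2,0)=2 f(2,2)=1
t=3: f(3,-1)=2 f(3,1)=3 f(3,3)=1
t=4: f(4,0)=5 f(4,2)=4 f(4,4)=1
t=5: f(5,-1)=5 f(5,1)=9 f(5,3)=5 f(5,5)=1
t=6: f(6,0)=14 f(6,2)=14 f(6,4)=6 f(6,6)=1
t=7: f(7,-1)=14 f(7,1)=28 f(7,3)=20 f(7,5)=7 f(7,7)=1
t=8: f(8,0)=42 f(8,2)=48 f(8,4)=27 f(8,6)=8 f(8,8)=1
t=9: f(9,-1)=42 f(9,1)=90 f(9,3)=75 f(9,5)=35 f(9,7)=9 f(9,9)=1
t=10: f(10,0)=132 f(10,2)=165 f(10,4)=110 f(10,6)=44 f(10,8)=10 f(10,10)=1
t=11: f(11,-1)=132 f(11,1)=297 f(11,3)=275 f(11,5)=154 f(11,7)=54 f(11,9)=11 f(11,11)=1
t=12: f(12,0)=429 f(12,2)=572 f(12,4)=429 f(12,6)=208 f(12,8)=65 f(12,10)=12 f(12,12)=1
t=13: f(13,-1)=429 f(13,1)=1001 f(13,3)=1001 f(13,5)=637 f(13,7)=273 f(13,9)=77 f(13,11)=13 f(13,13)=1
Σ_s f(13,s) = 3432
P = 3432/8192 = 429/1024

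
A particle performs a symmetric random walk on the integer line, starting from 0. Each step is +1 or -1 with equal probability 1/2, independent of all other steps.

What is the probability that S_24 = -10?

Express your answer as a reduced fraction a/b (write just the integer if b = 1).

To reach position -10 after 24 steps: need 7 steps of +1 and 17 of -1.
Favorable paths: C(24,7) = 346104
Total paths: 2^24 = 16777216
P = 346104/16777216 = 43263/2097152

Answer: 43263/2097152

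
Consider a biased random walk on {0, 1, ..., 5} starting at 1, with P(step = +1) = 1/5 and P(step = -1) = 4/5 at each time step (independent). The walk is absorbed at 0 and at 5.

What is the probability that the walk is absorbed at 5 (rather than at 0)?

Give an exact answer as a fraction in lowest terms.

Biased walk: p = 1/5, q = 4/5, r = q/p = 4
Gambler's ruin: P(hit 5 before 0 | start at 1) = (1 - r^a)/(1 - r^N)
r^1 = 4; r^5 = 1024
P = (1 - 4) / (1 - 1024) = -3 / -1023 = 1/341

Answer: 1/341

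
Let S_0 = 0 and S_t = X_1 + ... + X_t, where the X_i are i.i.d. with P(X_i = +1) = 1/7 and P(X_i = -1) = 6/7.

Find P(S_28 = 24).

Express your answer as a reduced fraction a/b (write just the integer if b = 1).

To reach position 24 after 28 steps: need 26 steps of +1 and 2 steps of -1.
Number of such sequences: C(28,26) = 378
Each has probability (1/7)^26 · (6/7)^2 = 36/459986536544739960976801
P = 378 · 36/459986536544739960976801 = 1944/65712362363534280139543

Answer: 1944/65712362363534280139543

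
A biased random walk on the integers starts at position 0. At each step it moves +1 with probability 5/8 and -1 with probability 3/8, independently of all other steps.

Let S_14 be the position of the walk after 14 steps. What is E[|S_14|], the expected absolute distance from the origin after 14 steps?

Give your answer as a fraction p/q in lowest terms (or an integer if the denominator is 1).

Answer: 1138061310071/274877906944

Derivation:
S_14 takes values m ≡ 0 (mod 2) with |m| ≤ 14; P(S_14=m) = C(14,(14+m)/2) · (5/8)^((14+m)/2) · (3/8)^((14-m)/2).
Distribution: P(S=-14)=4782969/4398046511104, P(S=-12)=55801305/2199023255552, P(S=-10)=1209028275/4398046511104, P(S=-8)=2015047125/1099511627776, P(S=-6)=36942530625/4398046511104, P(S=-4)=61570884375/2199023255552, P(S=-2)=307854421875/4398046511104, P(S=0)=73298671875/549755813888, P(S=2)=855151171875/4398046511104, P(S=4)=475083984375/2199023255552, P(S=6)=791806640625/4398046511104, P(S=8)=119970703125/1099511627776, P(S=10)=199951171875/4398046511104, P(S=12)=25634765625/2199023255552, P(S=14)=6103515625/4398046511104
E[|S_14|] = Σ_m |m|·P(S_14=m) = 1138061310071/274877906944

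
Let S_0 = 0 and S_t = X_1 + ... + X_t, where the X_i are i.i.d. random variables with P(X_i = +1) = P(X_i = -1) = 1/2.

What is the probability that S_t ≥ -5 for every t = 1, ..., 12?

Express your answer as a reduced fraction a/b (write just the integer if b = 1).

Let f(t,s) = #length-t paths at position s with S_1..S_t all ≥ -5.
f(t,s) = f(t-1,s-1) + f(t-1,s+1) for s ≥ -5; f(t,s) = 0 for s < -5.
t=0: f(0,0)=1
t=1: f(1,-1)=1 f(1,1)=1
t=2: f(2,-2)=1 f(2,0)=2 f(2,2)=1
t=3: f(3,-3)=1 f(3,-1)=3 f(3,1)=3 f(3,3)=1
t=4: f(4,-4)=1 f(4,-2)=4 f(4,0)=6 f(4,2)=4 f(4,4)=1
t=5: f(5,-5)=1 f(5,-3)=5 f(5,-1)=10 f(5,1)=10 f(5,3)=5 f(5,5)=1
t=6: f(6,-4)=6 f(6,-2)=15 f(6,0)=20 f(6,2)=15 f(6,4)=6 f(6,6)=1
t=7: f(7,-5)=6 f(7,-3)=21 f(7,-1)=35 f(7,1)=35 f(7,3)=21 f(7,5)=7 f(7,7)=1
t=8: f(8,-4)=27 f(8,-2)=56 f(8,0)=70 f(8,2)=56 f(8,4)=28 f(8,6)=8 f(8,8)=1
t=9: f(9,-5)=27 f(9,-3)=83 f(9,-1)=126 f(9,1)=126 f(9,3)=84 f(9,5)=36 f(9,7)=9 f(9,9)=1
t=10: f(10,-4)=110 f(10,-2)=209 f(10,0)=252 f(10,2)=210 f(10,4)=120 f(10,6)=45 f(10,8)=10 f(10,10)=1
t=11: f(11,-5)=110 f(11,-3)=319 f(11,-1)=461 f(11,1)=462 f(11,3)=330 f(11,5)=165 f(11,7)=55 f(11,9)=11 f(11,11)=1
t=12: f(12,-4)=429 f(12,-2)=780 f(12,0)=923 f(12,2)=792 f(12,4)=495 f(12,6)=220 f(12,8)=66 f(12,10)=12 f(12,12)=1
Σ_s f(12,s) = 3718
P = 3718/4096 = 1859/2048

Answer: 1859/2048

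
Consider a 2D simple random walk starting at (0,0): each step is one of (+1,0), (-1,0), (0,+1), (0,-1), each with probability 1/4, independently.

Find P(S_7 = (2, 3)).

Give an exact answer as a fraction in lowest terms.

Answer: 245/16384

Derivation:
Let h be the number of horizontal steps (so 7-h are vertical). To end at (2,3) need (h+2)/2 right-steps and ((7-h)+3)/2 up-steps.
Sum over h with 2 ≤ h ≤ 4, h ≡ 0 (mod 2), 7-h ≡ 1 (mod 2):
h=2: C(7,2)·C(2,2)·C(5,4) = 21·1·5 = 105
h=4: C(7,4)·C(4,3)·C(3,3) = 35·4·1 = 140
Total favorable: 245
Total paths: 4^7 = 16384
P = 245/16384 = 245/16384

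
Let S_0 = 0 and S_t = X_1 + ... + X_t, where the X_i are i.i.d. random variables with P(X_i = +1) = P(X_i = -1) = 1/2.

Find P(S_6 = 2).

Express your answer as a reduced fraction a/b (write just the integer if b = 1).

Answer: 15/64

Derivation:
To reach position 2 after 6 steps: need 4 steps of +1 and 2 of -1.
Favorable paths: C(6,4) = 15
Total paths: 2^6 = 64
P = 15/64 = 15/64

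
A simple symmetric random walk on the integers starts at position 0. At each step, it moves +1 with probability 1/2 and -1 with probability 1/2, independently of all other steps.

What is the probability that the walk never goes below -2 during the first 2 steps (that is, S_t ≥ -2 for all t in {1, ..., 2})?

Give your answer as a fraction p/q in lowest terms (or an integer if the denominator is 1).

Let f(t,s) = #length-t paths at position s with S_1..S_t all ≥ -2.
f(t,s) = f(t-1,s-1) + f(t-1,s+1) for s ≥ -2; f(t,s) = 0 for s < -2.
t=0: f(0,0)=1
t=1: f(1,-1)=1 f(1,1)=1
t=2: f(2,-2)=1 f(2,0)=2 f(2,2)=1
Σ_s f(2,s) = 4
P = 4/4 = 1

Answer: 1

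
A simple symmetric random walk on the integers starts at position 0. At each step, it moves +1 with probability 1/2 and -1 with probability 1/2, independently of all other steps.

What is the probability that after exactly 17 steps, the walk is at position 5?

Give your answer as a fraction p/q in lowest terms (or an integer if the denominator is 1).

Answer: 1547/16384

Derivation:
To reach position 5 after 17 steps: need 11 steps of +1 and 6 of -1.
Favorable paths: C(17,11) = 12376
Total paths: 2^17 = 131072
P = 12376/131072 = 1547/16384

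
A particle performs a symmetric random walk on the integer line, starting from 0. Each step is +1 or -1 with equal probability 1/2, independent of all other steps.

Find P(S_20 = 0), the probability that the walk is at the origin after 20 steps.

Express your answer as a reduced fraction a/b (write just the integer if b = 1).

Answer: 46189/262144

Derivation:
To return to 0 after 20 steps: need exactly 10 steps of +1 and 10 of -1.
Favorable paths: C(20,10) = 184756
Total paths: 2^20 = 1048576
P = 184756/1048576 = 46189/262144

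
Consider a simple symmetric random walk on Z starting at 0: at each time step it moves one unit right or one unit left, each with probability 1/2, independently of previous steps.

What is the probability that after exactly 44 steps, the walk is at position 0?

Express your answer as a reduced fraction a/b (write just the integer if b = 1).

Answer: 263012370465/2199023255552

Derivation:
To return to 0 after 44 steps: need exactly 22 steps of +1 and 22 of -1.
Favorable paths: C(44,22) = 2104098963720
Total paths: 2^44 = 17592186044416
P = 2104098963720/17592186044416 = 263012370465/2199023255552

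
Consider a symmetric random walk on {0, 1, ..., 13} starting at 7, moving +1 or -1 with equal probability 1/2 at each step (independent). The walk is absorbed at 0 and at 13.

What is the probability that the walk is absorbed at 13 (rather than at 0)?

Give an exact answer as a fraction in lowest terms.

Answer: 7/13

Derivation:
Symmetric walk (p = 1/2): the harmonic-function argument gives P(hit 13 before 0 | start at 7) = a/N.
P = 7/13 = 7/13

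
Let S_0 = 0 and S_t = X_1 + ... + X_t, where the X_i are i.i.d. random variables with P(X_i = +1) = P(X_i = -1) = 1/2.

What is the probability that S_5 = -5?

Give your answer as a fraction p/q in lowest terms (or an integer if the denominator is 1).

To reach position -5 after 5 steps: need 0 steps of +1 and 5 of -1.
Favorable paths: C(5,0) = 1
Total paths: 2^5 = 32
P = 1/32 = 1/32

Answer: 1/32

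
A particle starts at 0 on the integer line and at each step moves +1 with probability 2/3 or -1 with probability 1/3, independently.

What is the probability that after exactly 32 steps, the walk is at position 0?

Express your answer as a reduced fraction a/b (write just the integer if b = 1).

To be at 0 after 32 steps: need exactly 16 steps of +1 and 16 of -1.
Number of such sequences: C(32,16) = 601080390
Each has probability (2/3)^16 · (1/3)^16 = 65536/1853020188851841
P = 601080390 · 65536/1853020188851841 = 4376933826560/205891132094649

Answer: 4376933826560/205891132094649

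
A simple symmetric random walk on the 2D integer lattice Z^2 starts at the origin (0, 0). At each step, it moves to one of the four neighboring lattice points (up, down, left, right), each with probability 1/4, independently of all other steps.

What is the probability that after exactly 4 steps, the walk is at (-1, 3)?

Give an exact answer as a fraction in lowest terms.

Answer: 1/64

Derivation:
Let h be the number of horizontal steps (so 4-h are vertical). To end at (-1,3) need (h-1)/2 right-steps and ((4-h)+3)/2 up-steps.
Sum over h with 1 ≤ h ≤ 1, h ≡ 1 (mod 2), 4-h ≡ 1 (mod 2):
h=1: C(4,1)·C(1,0)·C(3,3) = 4·1·1 = 4
Total favorable: 4
Total paths: 4^4 = 256
P = 4/256 = 1/64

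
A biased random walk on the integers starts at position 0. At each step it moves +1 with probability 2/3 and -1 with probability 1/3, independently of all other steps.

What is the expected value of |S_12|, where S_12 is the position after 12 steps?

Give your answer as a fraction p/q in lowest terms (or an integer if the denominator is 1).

Answer: 257372/59049

Derivation:
S_12 takes values m ≡ 0 (mod 2) with |m| ≤ 12; P(S_12=m) = C(12,(12+m)/2) · (2/3)^((12+m)/2) · (1/3)^((12-m)/2).
Distribution: P(S=-12)=1/531441, P(S=-10)=8/177147, P(S=-8)=88/177147, P(S=-6)=1760/531441, P(S=-4)=880/59049, P(S=-2)=2816/59049, P(S=0)=19712/177147, P(S=2)=11264/59049, P(S=4)=14080/59049, P(S=6)=112640/531441, P(S=8)=22528/177147, P(S=10)=8192/177147, P(S=12)=4096/531441
E[|S_12|] = Σ_m |m|·P(S_12=m) = 257372/59049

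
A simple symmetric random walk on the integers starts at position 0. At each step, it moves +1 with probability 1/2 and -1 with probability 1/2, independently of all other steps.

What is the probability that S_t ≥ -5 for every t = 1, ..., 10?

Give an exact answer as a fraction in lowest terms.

Answer: 957/1024

Derivation:
Let f(t,s) = #length-t paths at position s with S_1..S_t all ≥ -5.
f(t,s) = f(t-1,s-1) + f(t-1,s+1) for s ≥ -5; f(t,s) = 0 for s < -5.
t=0: f(0,0)=1
t=1: f(1,-1)=1 f(1,1)=1
t=2: f(2,-2)=1 f(2,0)=2 f(2,2)=1
t=3: f(3,-3)=1 f(3,-1)=3 f(3,1)=3 f(3,3)=1
t=4: f(4,-4)=1 f(4,-2)=4 f(4,0)=6 f(4,2)=4 f(4,4)=1
t=5: f(5,-5)=1 f(5,-3)=5 f(5,-1)=10 f(5,1)=10 f(5,3)=5 f(5,5)=1
t=6: f(6,-4)=6 f(6,-2)=15 f(6,0)=20 f(6,2)=15 f(6,4)=6 f(6,6)=1
t=7: f(7,-5)=6 f(7,-3)=21 f(7,-1)=35 f(7,1)=35 f(7,3)=21 f(7,5)=7 f(7,7)=1
t=8: f(8,-4)=27 f(8,-2)=56 f(8,0)=70 f(8,2)=56 f(8,4)=28 f(8,6)=8 f(8,8)=1
t=9: f(9,-5)=27 f(9,-3)=83 f(9,-1)=126 f(9,1)=126 f(9,3)=84 f(9,5)=36 f(9,7)=9 f(9,9)=1
t=10: f(10,-4)=110 f(10,-2)=209 f(10,0)=252 f(10,2)=210 f(10,4)=120 f(10,6)=45 f(10,8)=10 f(10,10)=1
Σ_s f(10,s) = 957
P = 957/1024 = 957/1024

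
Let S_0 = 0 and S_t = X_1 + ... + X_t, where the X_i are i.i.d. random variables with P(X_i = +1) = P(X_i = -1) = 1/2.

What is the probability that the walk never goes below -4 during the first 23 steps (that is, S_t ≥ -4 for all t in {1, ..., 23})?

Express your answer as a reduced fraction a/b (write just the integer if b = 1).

Answer: 2904739/4194304

Derivation:
Let f(t,s) = #length-t paths at position s with S_1..S_t all ≥ -4.
f(t,s) = f(t-1,s-1) + f(t-1,s+1) for s ≥ -4; f(t,s) = 0 for s < -4.
t=0: f(0,0)=1
t=1: f(1,-1)=1 f(1,1)=1
t=2: f(2,-2)=1 f(2,0)=2 f(2,2)=1
t=3: f(3,-3)=1 f(3,-1)=3 f(3,1)=3 f(3,3)=1
t=4: f(4,-4)=1 f(4,-2)=4 f(4,0)=6 f(4,2)=4 f(4,4)=1
t=5: f(5,-3)=5 f(5,-1)=10 f(5,1)=10 f(5,3)=5 f(5,5)=1
t=6: f(6,-4)=5 f(6,-2)=15 f(6,0)=20 f(6,2)=15 f(6,4)=6 f(6,6)=1
t=7: f(7,-3)=20 f(7,-1)=35 f(7,1)=35 f(7,3)=21 f(7,5)=7 f(7,7)=1
t=8: f(8,-4)=20 f(8,-2)=55 f(8,0)=70 f(8,2)=56 f(8,4)=28 f(8,6)=8 f(8,8)=1
t=9: f(9,-3)=75 f(9,-1)=125 f(9,1)=126 f(9,3)=84 f(9,5)=36 f(9,7)=9 f(9,9)=1
t=10: f(10,-4)=75 f(10,-2)=200 f(10,0)=251 f(10,2)=210 f(10,4)=120 f(10,6)=45 f(10,8)=10 f(10,10)=1
t=11: f(11,-3)=275 f(11,-1)=451 f(11,1)=461 f(11,3)=330 f(11,5)=165 f(11,7)=55 f(11,9)=11 f(11,11)=1
t=12: f(12,-4)=275 f(12,-2)=726 f(12,0)=912 f(12,2)=791 f(12,4)=495 f(12,6)=220 f(12,8)=66 f(12,10)=12 f(12,12)=1
t=13: f(13,-3)=1001 f(13,-1)=1638 f(13,1)=1703 f(13,3)=1286 f(13,5)=715 f(13,7)=286 f(13,9)=78 f(13,11)=13 f(13,13)=1
t=14: f(14,-4)=1001 f(14,-2)=2639 f(14,0)=3341 f(14,2)=2989 f(14,4)=2001 f(14,6)=1001 f(14,8)=364 f(14,10)=91 f(14,12)=14 f(14,14)=1
t=15: f(15,-3)=3640 f(15,-1)=5980 f(15,1)=6330 f(15,3)=4990 f(15,5)=3002 f(15,7)=1365 f(15,9)=455 f(15,11)=105 f(15,13)=15 f(15,15)=1
t=16: f(16,-4)=3640 f(16,-2)=9620 f(16,0)=12310 f(16,2)=11320 f(16,4)=7992 f(16,6)=4367 f(16,8)=1820 f(16,10)=560 f(16,12)=120 f(16,14)=16 f(16,16)=1
t=17: f(17,-3)=13260 f(17,-1)=21930 f(17,1)=23630 f(17,3)=19312 f(17,5)=12359 f(17,7)=6187 f(17,9)=2380 f(17,11)=680 f(17,13)=136 f(17,15)=17 f(17,17)=1
t=18: f(18,-4)=13260 f(18,-2)=35190 f(18,0)=45560 f(18,2)=42942 f(18,4)=31671 f(18,6)=18546 f(18,8)=8567 f(18,10)=3060 f(18,12)=816 f(18,14)=153 f(18,16)=18 f(18,18)=1
t=19: f(19,-3)=48450 f(19,-1)=80750 f(19,1)=88502 f(19,3)=74613 f(19,5)=50217 f(19,7)=27113 f(19,9)=11627 f(19,11)=3876 f(19,13)=969 f(19,15)=171 f(19,17)=19 f(19,19)=1
t=20: f(20,-4)=48450 f(20,-2)=129200 f(20,0)=169252 f(20,2)=163115 f(20,4)=124830 f(20,6)=77330 f(20,8)=38740 f(20,10)=15503 f(20,12)=4845 f(20,14)=1140 f(20,16)=190 f(20,18)=20 f(20,20)=1
t=21: f(21,-3)=177650 f(21,-1)=298452 f(21,1)=332367 f(21,3)=287945 f(21,5)=202160 f(21,7)=116070 f(21,9)=54243 f(21,11)=20348 f(21,13)=5985 f(21,15)=1330 f(21,17)=210 f(21,19)=21 f(21,21)=1
t=22: f(22,-4)=177650 f(22,-2)=476102 f(22,0)=630819 f(22,2)=620312 f(22,4)=490105 f(22,6)=318230 f(22,8)=170313 f(22,10)=74591 f(22,12)=26333 f(22,14)=7315 f(22,16)=1540 f(22,18)=231 f(22,20)=22 f(22,22)=1
t=23: f(23,-3)=653752 f(23,-1)=1106921 f(23,1)=1251131 f(23,3)=1110417 f(23,5)=808335 f(23,7)=488543 f(23,9)=244904 f(23,11)=100924 f(23,13)=33648 f(23,15)=8855 f(23,17)=1771 f(23,19)=253 f(23,21)=23 f(23,23)=1
Σ_s f(23,s) = 5809478
P = 5809478/8388608 = 2904739/4194304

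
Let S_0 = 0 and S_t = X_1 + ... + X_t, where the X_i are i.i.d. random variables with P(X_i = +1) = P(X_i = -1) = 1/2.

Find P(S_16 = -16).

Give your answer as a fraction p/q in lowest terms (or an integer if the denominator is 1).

To reach position -16 after 16 steps: need 0 steps of +1 and 16 of -1.
Favorable paths: C(16,0) = 1
Total paths: 2^16 = 65536
P = 1/65536 = 1/65536

Answer: 1/65536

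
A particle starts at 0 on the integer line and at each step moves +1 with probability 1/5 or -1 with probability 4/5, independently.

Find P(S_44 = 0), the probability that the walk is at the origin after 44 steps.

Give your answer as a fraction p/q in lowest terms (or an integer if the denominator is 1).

Answer: 7403140085125030298517504/1136868377216160297393798828125

Derivation:
To be at 0 after 44 steps: need exactly 22 steps of +1 and 22 of -1.
Number of such sequences: C(44,22) = 2104098963720
Each has probability (1/5)^22 · (4/5)^22 = 17592186044416/5684341886080801486968994140625
P = 2104098963720 · 17592186044416/5684341886080801486968994140625 = 7403140085125030298517504/1136868377216160297393798828125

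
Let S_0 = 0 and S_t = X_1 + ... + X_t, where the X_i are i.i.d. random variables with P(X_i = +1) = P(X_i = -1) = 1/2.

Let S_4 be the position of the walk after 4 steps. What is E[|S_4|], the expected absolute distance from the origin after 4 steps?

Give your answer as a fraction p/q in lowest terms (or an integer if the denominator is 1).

S_4 takes values m ≡ 0 (mod 2) with |m| ≤ 4; P(S_4=m) = C(4,(4+m)/2)/2^4.
Total paths: 2^4 = 16
Distribution: P(S=-4)=1/16, P(S=-2)=4/16, P(S=0)=6/16, P(S=2)=4/16, P(S=4)=1/16
E[|S_4|] = Σ_m |m|·P(S_4=m) = 24/16 = 3/2

Answer: 3/2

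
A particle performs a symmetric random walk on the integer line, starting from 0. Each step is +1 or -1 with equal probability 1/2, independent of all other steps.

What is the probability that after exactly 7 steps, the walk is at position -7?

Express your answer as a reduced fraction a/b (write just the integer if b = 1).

Answer: 1/128

Derivation:
To reach position -7 after 7 steps: need 0 steps of +1 and 7 of -1.
Favorable paths: C(7,0) = 1
Total paths: 2^7 = 128
P = 1/128 = 1/128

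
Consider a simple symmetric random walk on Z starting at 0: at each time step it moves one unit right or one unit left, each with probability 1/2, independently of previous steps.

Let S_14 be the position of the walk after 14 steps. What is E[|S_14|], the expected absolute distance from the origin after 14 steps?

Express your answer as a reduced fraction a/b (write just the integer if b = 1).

Answer: 3003/1024

Derivation:
S_14 takes values m ≡ 0 (mod 2) with |m| ≤ 14; P(S_14=m) = C(14,(14+m)/2)/2^14.
Total paths: 2^14 = 16384
Distribution: P(S=-14)=1/16384, P(S=-12)=14/16384, P(S=-10)=91/16384, P(S=-8)=364/16384, P(S=-6)=1001/16384, P(S=-4)=2002/16384, P(S=-2)=3003/16384, P(S=0)=3432/16384, P(S=2)=3003/16384, P(S=4)=2002/16384, P(S=6)=1001/16384, P(S=8)=364/16384, P(S=10)=91/16384, P(S=12)=14/16384, P(S=14)=1/16384
E[|S_14|] = Σ_m |m|·P(S_14=m) = 48048/16384 = 3003/1024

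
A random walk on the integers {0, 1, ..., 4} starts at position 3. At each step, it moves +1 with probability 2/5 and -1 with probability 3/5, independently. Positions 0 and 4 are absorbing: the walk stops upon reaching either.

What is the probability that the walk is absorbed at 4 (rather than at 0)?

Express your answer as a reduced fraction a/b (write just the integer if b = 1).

Answer: 38/65

Derivation:
Biased walk: p = 2/5, q = 3/5, r = q/p = 3/2
Gambler's ruin: P(hit 4 before 0 | start at 3) = (1 - r^a)/(1 - r^N)
r^3 = 27/8; r^4 = 81/16
P = (1 - 27/8) / (1 - 81/16) = -19/8 / -65/16 = 38/65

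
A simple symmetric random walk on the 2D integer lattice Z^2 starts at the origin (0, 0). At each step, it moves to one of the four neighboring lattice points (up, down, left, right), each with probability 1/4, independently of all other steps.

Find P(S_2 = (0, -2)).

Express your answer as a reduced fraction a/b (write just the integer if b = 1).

Answer: 1/16

Derivation:
Let h be the number of horizontal steps (so 2-h are vertical). To end at (0,-2) need (h+0)/2 right-steps and ((2-h)-2)/2 up-steps.
Sum over h with 0 ≤ h ≤ 0, h ≡ 0 (mod 2), 2-h ≡ 0 (mod 2):
h=0: C(2,0)·C(0,0)·C(2,0) = 1·1·1 = 1
Total favorable: 1
Total paths: 4^2 = 16
P = 1/16 = 1/16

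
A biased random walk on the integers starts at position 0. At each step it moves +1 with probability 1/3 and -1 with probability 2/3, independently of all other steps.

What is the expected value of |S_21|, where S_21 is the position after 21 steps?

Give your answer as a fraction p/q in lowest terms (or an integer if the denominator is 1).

Answer: 8406308099/1162261467

Derivation:
S_21 takes values m ≡ 1 (mod 2) with |m| ≤ 21; P(S_21=m) = C(21,(21+m)/2) · (1/3)^((21+m)/2) · (2/3)^((21-m)/2).
Distribution: P(S=-21)=2097152/10460353203, P(S=-19)=7340032/3486784401, P(S=-17)=36700160/3486784401, P(S=-15)=348651520/10460353203, P(S=-13)=87162880/1162261467, P(S=-11)=148176896/1162261467, P(S=-9)=592707584/3486784401, P(S=-7)=211681280/1162261467, P(S=-5)=185221120/1162261467, P(S=-3)=1203937280/10460353203, P(S=-1)=240787456/3486784401, P(S=1)=120393728/3486784401, P(S=3)=150492160/10460353203, P(S=5)=5788160/1162261467, P(S=7)=1653760/1162261467, P(S=9)=1157632/3486784401, P(S=11)=72352/1162261467, P(S=13)=10640/1162261467, P(S=15)=10640/10460353203, P(S=17)=280/3486784401, P(S=19)=14/3486784401, P(S=21)=1/10460353203
E[|S_21|] = Σ_m |m|·P(S_21=m) = 8406308099/1162261467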